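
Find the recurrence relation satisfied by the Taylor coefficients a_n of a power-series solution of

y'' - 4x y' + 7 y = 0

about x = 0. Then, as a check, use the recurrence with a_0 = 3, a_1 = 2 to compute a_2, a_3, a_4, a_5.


Substitute y = sum_n a_n x^n.
y''(x) has coefficient (n+2)(n+1) a_{n+2} at x^n;
-4 x y'(x) has coefficient -4 n a_n at x^n (shift);
7 y(x) has coefficient 7 a_n at x^n.
Matching x^n: (n+2)(n+1) a_{n+2} + (-4n + 7) a_n = 0.
Thus a_{n+2} = (4n - 7) / ((n+1)(n+2)) * a_n.

Check with a_0 = 3, a_1 = 2 (apply the recurrence for n = 0, 1, 2, 3): a_0 = 3, a_1 = 2, a_2 = -21/2, a_3 = -1, a_4 = -7/8, a_5 = -1/4.

a_(n+2) = (4n - 7) / ((n+1)(n+2)) * a_n; check: a_0 = 3, a_1 = 2, a_2 = -21/2, a_3 = -1, a_4 = -7/8, a_5 = -1/4


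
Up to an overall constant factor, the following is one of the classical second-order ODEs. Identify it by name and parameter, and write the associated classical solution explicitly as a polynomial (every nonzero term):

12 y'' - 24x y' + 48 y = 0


All three coefficients share the factor 12; dividing through by 12 gives  y'' - 2x y' + 4 y = 0.
This matches the Hermite equation y'' - 2x y' + 2n y = 0 with 2n = 4, so n = 2; the polynomial solution is H_2(x).
With y = sum_k a_k x^k, matching x^k gives (k+2)(k+1) a_{k+2} = 2(k - n) a_k = 2(k - 2) a_k. The right side vanishes at k = 2, so the series with the parity of 2 terminates at degree 2.
Standard normalization: leading coefficient of H_n is 2^n, so a_2 = 2^2 = 4. Work downward with a_k = (k+1)(k+2) a_{k+2} / (2(k - n)):
  a_0 = (1)(2)(4) / (2(0 - 2)) = 8/(-4) = -2
Hence H_2(x) = 4 x^2 - 2.

H_2(x); series = 4 x^2 - 2


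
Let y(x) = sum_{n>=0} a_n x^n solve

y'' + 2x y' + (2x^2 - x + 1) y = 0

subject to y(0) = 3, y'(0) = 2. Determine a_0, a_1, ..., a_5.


Ansatz: y(x) = sum_{n>=0} a_n x^n, so y'(x) = sum_{n>=1} n a_n x^(n-1) and y''(x) = sum_{n>=2} n(n-1) a_n x^(n-2).
Substitute into P(x) y'' + Q(x) y' + R(x) y = 0 with P(x) = 1, Q(x) = 2x, R(x) = 2x^2 - x + 1, and match powers of x.
Initial conditions: a_0 = 3, a_1 = 2.
Setting the coefficient of each power of x to zero and solving order by order (substituting the coefficients already found):
  x^0: 2 a_2 + a_0 = 0  ->  2 a_2 = -a_0 = -3  ->  a_2 = -3/2
  x^1: 6 a_3 + 3 a_1 - a_0 = 0  ->  6 a_3 = -3 a_1 + a_0 = -3  ->  a_3 = -1/2
  x^2: 12 a_4 + 5 a_2 - a_1 + 2 a_0 = 0  ->  12 a_4 = -5 a_2 + a_1 - 2 a_0 = 7/2  ->  a_4 = 7/24
  x^3: 20 a_5 + 7 a_3 - a_2 + 2 a_1 = 0  ->  20 a_5 = -7 a_3 + a_2 - 2 a_1 = -2  ->  a_5 = -1/10
Truncated series: y(x) = 3 + 2 x - (3/2) x^2 - (1/2) x^3 + (7/24) x^4 - (1/10) x^5 + O(x^6).

a_0 = 3; a_1 = 2; a_2 = -3/2; a_3 = -1/2; a_4 = 7/24; a_5 = -1/10


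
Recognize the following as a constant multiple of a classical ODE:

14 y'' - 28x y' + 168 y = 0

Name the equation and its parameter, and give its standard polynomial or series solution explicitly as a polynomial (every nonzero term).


All three coefficients share the factor 14; dividing through by 14 gives  y'' - 2x y' + 12 y = 0.
This matches the Hermite equation y'' - 2x y' + 2n y = 0 with 2n = 12, so n = 6; the polynomial solution is H_6(x).
With y = sum_k a_k x^k, matching x^k gives (k+2)(k+1) a_{k+2} = 2(k - n) a_k = 2(k - 6) a_k. The right side vanishes at k = 6, so the series with the parity of 6 terminates at degree 6.
Standard normalization: leading coefficient of H_n is 2^n, so a_6 = 2^6 = 64. Work downward with a_k = (k+1)(k+2) a_{k+2} / (2(k - n)):
  a_4 = (5)(6)(64) / (2(4 - 6)) = 1920/(-4) = -480
  a_2 = (3)(4)(-480) / (2(2 - 6)) = -5760/(-8) = 720
  a_0 = (1)(2)(720) / (2(0 - 6)) = 1440/(-12) = -120
Hence H_6(x) = 64 x^6 - 480 x^4 + 720 x^2 - 120.

H_6(x); series = 64 x^6 - 480 x^4 + 720 x^2 - 120


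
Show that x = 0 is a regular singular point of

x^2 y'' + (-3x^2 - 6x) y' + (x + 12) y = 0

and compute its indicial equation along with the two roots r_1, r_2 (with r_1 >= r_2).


Divide by x^2 to reach normal form y'' + P_1(x) y' + P_2(x) y = 0 with P_1(x) = -3 - 6/x and P_2(x) = 1/x + 12/x^2.
x = 0 is a singular point because the y'-coefficient -3 - 6/x has a pole at x = 0 and the y-coefficient 1/x + 12/x^2 has a pole at x = 0.
It is a regular singular point because x P_1(x) = p(x) = -3x - 6 and x^2 P_2(x) = q(x) = x + 12 are polynomials, hence analytic at x = 0.
p(0) = -6,  q(0) = 12.
Indicial equation: r(r-1) + p(0) r + q(0) = 0, i.e. r^2 + (p(0) - 1) r + q(0) = 0, i.e. r^2 - 7 r + 12 = 0.
Discriminant: (-7)^2 - 4(12) = 1, so r = (7 ± 1)/2.
Solving: r_1 = 4, r_2 = 3.

indicial: r^2 - 7 r + 12 = 0; roots r_1 = 4, r_2 = 3


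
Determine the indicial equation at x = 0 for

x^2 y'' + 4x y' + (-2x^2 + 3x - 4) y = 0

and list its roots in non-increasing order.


Divide by x^2 to reach normal form y'' + P_1(x) y' + P_2(x) y = 0 with P_1(x) = 4/x and P_2(x) = -2 + 3/x - 4/x^2.
x = 0 is a singular point because the y'-coefficient 4/x has a pole at x = 0 and the y-coefficient -2 + 3/x - 4/x^2 has a pole at x = 0.
It is a regular singular point because x P_1(x) = p(x) = 4 and x^2 P_2(x) = q(x) = -2x^2 + 3x - 4 are polynomials, hence analytic at x = 0.
p(0) = 4,  q(0) = -4.
Indicial equation: r(r-1) + p(0) r + q(0) = 0, i.e. r^2 + (p(0) - 1) r + q(0) = 0, i.e. r^2 + 3 r - 4 = 0.
Discriminant: (3)^2 - 4(-4) = 25, so r = (-3 ± 5)/2.
Solving: r_1 = 1, r_2 = -4.

indicial: r^2 + 3 r - 4 = 0; roots r_1 = 1, r_2 = -4


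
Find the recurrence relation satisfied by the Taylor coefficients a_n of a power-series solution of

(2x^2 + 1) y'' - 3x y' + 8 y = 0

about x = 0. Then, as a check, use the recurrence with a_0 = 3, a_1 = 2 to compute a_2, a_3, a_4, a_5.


Substitute y = sum_n a_n x^n.
(1 + 2 x^2) y'' contributes (n+2)(n+1) a_{n+2} + 2 n(n-1) a_n at x^n.
-3 x y'(x) contributes -3 n a_n at x^n.
8 y(x) contributes 8 a_n at x^n.
Matching x^n: (n+2)(n+1) a_{n+2} + (2 n(n-1) - 3 n + 8) a_n = 0.
Thus a_{n+2} = (-2 n(n-1) + 3 n - 8) / ((n+1)(n+2)) * a_n.

Check with a_0 = 3, a_1 = 2 (apply the recurrence for n = 0, 1, 2, 3): a_0 = 3, a_1 = 2, a_2 = -12, a_3 = -5/3, a_4 = 6, a_5 = 11/12.

a_(n+2) = (-2 n(n-1) + 3 n - 8) / ((n+1)(n+2)) * a_n; check: a_0 = 3, a_1 = 2, a_2 = -12, a_3 = -5/3, a_4 = 6, a_5 = 11/12


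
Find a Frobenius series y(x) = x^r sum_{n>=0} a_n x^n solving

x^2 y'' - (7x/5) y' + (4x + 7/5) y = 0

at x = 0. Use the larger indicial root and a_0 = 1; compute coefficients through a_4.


Write in Frobenius form y'' + (p(x)/x) y' + (q(x)/x^2) y = 0:
  p(x) = -7/5,  q(x) = 4x + 7/5.
Indicial equation: r(r-1) + (-7/5) r + (7/5) = 0 -> roots r_1 = 7/5, r_2 = 1.
Take r = r_1 = 7/5. Let y(x) = x^r sum_{n>=0} a_n x^n with a_0 = 1.
Substitute y = x^r sum a_n x^n and match x^{r+n}. The recurrence is
  D(n) a_n + 4 a_{n-1} = 0,  where D(n) = (r+n)(r+n-1) + (-7/5)(r+n) + (7/5).
  a_n = -4 / D(n) * a_{n-1}.
Since the indicial polynomial factors as (r - r_1)(r - r_2), D(n) = (r_1 + n - r_1)(r_1 + n - r_2) = n(n + 2/5).
Evaluating step by step (a_0 = 1):
  n = 1: D(1) = 1(1 + 2/5) = 7/5; numerator = -4(1) = -4; a_1 = (-4)/(7/5) = -20/7
  n = 2: D(2) = 2(2 + 2/5) = 24/5; numerator = -4(-20/7) = 80/7; a_2 = (80/7)/(24/5) = 50/21
  n = 3: D(3) = 3(3 + 2/5) = 51/5; numerator = -4(50/21) = -200/21; a_3 = (-200/21)/(51/5) = -1000/1071
  n = 4: D(4) = 4(4 + 2/5) = 88/5; numerator = -4(-1000/1071) = 4000/1071; a_4 = (4000/1071)/(88/5) = 2500/11781

r = 7/5; a_0 = 1; a_1 = -20/7; a_2 = 50/21; a_3 = -1000/1071; a_4 = 2500/11781


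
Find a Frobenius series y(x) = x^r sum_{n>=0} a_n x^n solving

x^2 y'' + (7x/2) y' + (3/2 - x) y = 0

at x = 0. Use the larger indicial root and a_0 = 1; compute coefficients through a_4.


Write in Frobenius form y'' + (p(x)/x) y' + (q(x)/x^2) y = 0:
  p(x) = 7/2,  q(x) = 3/2 - x.
Indicial equation: r(r-1) + (7/2) r + (3/2) = 0 -> roots r_1 = -1, r_2 = -3/2.
Take r = r_1 = -1. Let y(x) = x^r sum_{n>=0} a_n x^n with a_0 = 1.
Substitute y = x^r sum a_n x^n and match x^{r+n}. The recurrence is
  D(n) a_n - 1 a_{n-1} = 0,  where D(n) = (r+n)(r+n-1) + (7/2)(r+n) + (3/2).
  a_n = 1 / D(n) * a_{n-1}.
Since the indicial polynomial factors as (r - r_1)(r - r_2), D(n) = (r_1 + n - r_1)(r_1 + n - r_2) = n(n + 1/2).
Evaluating step by step (a_0 = 1):
  n = 1: D(1) = 1(1 + 1/2) = 3/2; numerator = 1(1) = 1; a_1 = (1)/(3/2) = 2/3
  n = 2: D(2) = 2(2 + 1/2) = 5; numerator = 1(2/3) = 2/3; a_2 = (2/3)/(5) = 2/15
  n = 3: D(3) = 3(3 + 1/2) = 21/2; numerator = 1(2/15) = 2/15; a_3 = (2/15)/(21/2) = 4/315
  n = 4: D(4) = 4(4 + 1/2) = 18; numerator = 1(4/315) = 4/315; a_4 = (4/315)/(18) = 2/2835

r = -1; a_0 = 1; a_1 = 2/3; a_2 = 2/15; a_3 = 4/315; a_4 = 2/2835


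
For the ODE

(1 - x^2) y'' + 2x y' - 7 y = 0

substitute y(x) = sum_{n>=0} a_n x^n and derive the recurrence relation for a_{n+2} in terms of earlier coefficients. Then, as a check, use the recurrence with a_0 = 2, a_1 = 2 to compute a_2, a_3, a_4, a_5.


Substitute y = sum_n a_n x^n.
(1 - 1 x^2) y'' contributes (n+2)(n+1) a_{n+2} - n(n-1) a_n at x^n.
2 x y'(x) contributes 2 n a_n at x^n.
-7 y(x) contributes -7 a_n at x^n.
Matching x^n: (n+2)(n+1) a_{n+2} + (-n(n-1) + 2 n - 7) a_n = 0.
Thus a_{n+2} = (n(n-1) - 2 n + 7) / ((n+1)(n+2)) * a_n.

Check with a_0 = 2, a_1 = 2 (apply the recurrence for n = 0, 1, 2, 3): a_0 = 2, a_1 = 2, a_2 = 7, a_3 = 5/3, a_4 = 35/12, a_5 = 7/12.

a_(n+2) = (n(n-1) - 2 n + 7) / ((n+1)(n+2)) * a_n; check: a_0 = 2, a_1 = 2, a_2 = 7, a_3 = 5/3, a_4 = 35/12, a_5 = 7/12


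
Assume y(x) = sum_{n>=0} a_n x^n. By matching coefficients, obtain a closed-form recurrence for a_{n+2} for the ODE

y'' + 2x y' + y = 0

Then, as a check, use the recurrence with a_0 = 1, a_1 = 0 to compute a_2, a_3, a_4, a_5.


Substitute y = sum_n a_n x^n.
y''(x) has coefficient (n+2)(n+1) a_{n+2} at x^n;
2 x y'(x) has coefficient 2 n a_n at x^n (shift);
y(x) has coefficient 1 a_n at x^n.
Matching x^n: (n+2)(n+1) a_{n+2} + (2n + 1) a_n = 0.
Thus a_{n+2} = (-2n - 1) / ((n+1)(n+2)) * a_n.

Check with a_0 = 1, a_1 = 0 (apply the recurrence for n = 0, 1, 2, 3): a_0 = 1, a_1 = 0, a_2 = -1/2, a_3 = 0, a_4 = 5/24, a_5 = 0.

a_(n+2) = (-2n - 1) / ((n+1)(n+2)) * a_n; check: a_0 = 1, a_1 = 0, a_2 = -1/2, a_3 = 0, a_4 = 5/24, a_5 = 0


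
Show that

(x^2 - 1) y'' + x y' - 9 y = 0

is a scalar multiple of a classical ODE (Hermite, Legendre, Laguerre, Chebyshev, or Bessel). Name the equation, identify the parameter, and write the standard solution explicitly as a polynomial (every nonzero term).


All three coefficients share the factor -1; dividing through by -1 gives  (1 - x^2) y'' - x y' + 9 y = 0.
This matches the Chebyshev equation (1 - x^2) y'' - x y' + n^2 y = 0 (note the -x y' term, not -2x y') with n^2 = 9, so n = 3; the polynomial solution is T_3(x).
With y = sum_k a_k x^k, matching x^k gives (k+2)(k+1) a_{k+2} = (k^2 - n^2) a_k = (k - 3)(k + 3) a_k. The right side vanishes at k = 3, so the series with the parity of 3 terminates at degree 3.
Standard normalization: leading coefficient of T_n is 2^(n-1), so a_3 = 2^2 = 4. Work downward with a_k = (k+1)(k+2) a_{k+2} / ((k - 3)(k + 3)):
  a_1 = (2)(3)(4) / ((1 - 3)(1 + 3)) = 24/(-8) = -3
Hence T_3(x) = 4 x^3 - 3 x.

T_3(x); series = 4 x^3 - 3 x


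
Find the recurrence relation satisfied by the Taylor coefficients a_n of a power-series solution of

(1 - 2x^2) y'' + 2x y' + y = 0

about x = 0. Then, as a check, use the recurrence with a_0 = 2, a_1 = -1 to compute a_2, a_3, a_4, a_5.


Substitute y = sum_n a_n x^n.
(1 - 2 x^2) y'' contributes (n+2)(n+1) a_{n+2} - 2 n(n-1) a_n at x^n.
2 x y'(x) contributes 2 n a_n at x^n.
y(x) contributes 1 a_n at x^n.
Matching x^n: (n+2)(n+1) a_{n+2} + (-2 n(n-1) + 2 n + 1) a_n = 0.
Thus a_{n+2} = (2 n(n-1) - 2 n - 1) / ((n+1)(n+2)) * a_n.

Check with a_0 = 2, a_1 = -1 (apply the recurrence for n = 0, 1, 2, 3): a_0 = 2, a_1 = -1, a_2 = -1, a_3 = 1/2, a_4 = 1/12, a_5 = 1/8.

a_(n+2) = (2 n(n-1) - 2 n - 1) / ((n+1)(n+2)) * a_n; check: a_0 = 2, a_1 = -1, a_2 = -1, a_3 = 1/2, a_4 = 1/12, a_5 = 1/8


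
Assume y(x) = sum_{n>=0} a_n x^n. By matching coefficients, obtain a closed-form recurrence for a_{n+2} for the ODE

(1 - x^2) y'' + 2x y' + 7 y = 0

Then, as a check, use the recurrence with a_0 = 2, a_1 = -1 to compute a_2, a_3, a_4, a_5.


Substitute y = sum_n a_n x^n.
(1 - 1 x^2) y'' contributes (n+2)(n+1) a_{n+2} - n(n-1) a_n at x^n.
2 x y'(x) contributes 2 n a_n at x^n.
7 y(x) contributes 7 a_n at x^n.
Matching x^n: (n+2)(n+1) a_{n+2} + (-n(n-1) + 2 n + 7) a_n = 0.
Thus a_{n+2} = (n(n-1) - 2 n - 7) / ((n+1)(n+2)) * a_n.

Check with a_0 = 2, a_1 = -1 (apply the recurrence for n = 0, 1, 2, 3): a_0 = 2, a_1 = -1, a_2 = -7, a_3 = 3/2, a_4 = 21/4, a_5 = -21/40.

a_(n+2) = (n(n-1) - 2 n - 7) / ((n+1)(n+2)) * a_n; check: a_0 = 2, a_1 = -1, a_2 = -7, a_3 = 3/2, a_4 = 21/4, a_5 = -21/40


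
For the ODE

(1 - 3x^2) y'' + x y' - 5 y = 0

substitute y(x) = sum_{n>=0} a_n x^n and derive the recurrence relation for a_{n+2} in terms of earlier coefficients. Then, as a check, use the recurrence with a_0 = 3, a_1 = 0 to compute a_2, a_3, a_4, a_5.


Substitute y = sum_n a_n x^n.
(1 - 3 x^2) y'' contributes (n+2)(n+1) a_{n+2} - 3 n(n-1) a_n at x^n.
x y'(x) contributes n a_n at x^n.
-5 y(x) contributes -5 a_n at x^n.
Matching x^n: (n+2)(n+1) a_{n+2} + (-3 n(n-1) + n - 5) a_n = 0.
Thus a_{n+2} = (3 n(n-1) - n + 5) / ((n+1)(n+2)) * a_n.

Check with a_0 = 3, a_1 = 0 (apply the recurrence for n = 0, 1, 2, 3): a_0 = 3, a_1 = 0, a_2 = 15/2, a_3 = 0, a_4 = 45/8, a_5 = 0.

a_(n+2) = (3 n(n-1) - n + 5) / ((n+1)(n+2)) * a_n; check: a_0 = 3, a_1 = 0, a_2 = 15/2, a_3 = 0, a_4 = 45/8, a_5 = 0


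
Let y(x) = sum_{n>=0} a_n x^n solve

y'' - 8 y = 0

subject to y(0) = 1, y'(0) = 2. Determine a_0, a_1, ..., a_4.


Ansatz: y(x) = sum_{n>=0} a_n x^n, so y'(x) = sum_{n>=1} n a_n x^(n-1) and y''(x) = sum_{n>=2} n(n-1) a_n x^(n-2).
Substitute into P(x) y'' + Q(x) y' + R(x) y = 0 with P(x) = 1, Q(x) = 0, R(x) = -8, and match powers of x.
Initial conditions: a_0 = 1, a_1 = 2.
Setting the coefficient of each power of x to zero and solving order by order (substituting the coefficients already found):
  x^0: 2 a_2 - 8 a_0 = 0  ->  2 a_2 = 8 a_0 = 8  ->  a_2 = 4
  x^1: 6 a_3 - 8 a_1 = 0  ->  6 a_3 = 8 a_1 = 16  ->  a_3 = 8/3
  x^2: 12 a_4 - 8 a_2 = 0  ->  12 a_4 = 8 a_2 = 32  ->  a_4 = 8/3
Truncated series: y(x) = 1 + 2 x + 4 x^2 + (8/3) x^3 + (8/3) x^4 + O(x^5).

a_0 = 1; a_1 = 2; a_2 = 4; a_3 = 8/3; a_4 = 8/3


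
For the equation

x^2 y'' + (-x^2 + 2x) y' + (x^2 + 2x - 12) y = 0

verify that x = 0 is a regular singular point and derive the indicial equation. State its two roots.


Divide by x^2 to reach normal form y'' + P_1(x) y' + P_2(x) y = 0 with P_1(x) = -1 + 2/x and P_2(x) = 1 + 2/x - 12/x^2.
x = 0 is a singular point because the y'-coefficient -1 + 2/x has a pole at x = 0 and the y-coefficient 1 + 2/x - 12/x^2 has a pole at x = 0.
It is a regular singular point because x P_1(x) = p(x) = 2 - x and x^2 P_2(x) = q(x) = x^2 + 2x - 12 are polynomials, hence analytic at x = 0.
p(0) = 2,  q(0) = -12.
Indicial equation: r(r-1) + p(0) r + q(0) = 0, i.e. r^2 + (p(0) - 1) r + q(0) = 0, i.e. r^2 + 1 r - 12 = 0.
Discriminant: (1)^2 - 4(-12) = 49, so r = (-1 ± 7)/2.
Solving: r_1 = 3, r_2 = -4.

indicial: r^2 + 1 r - 12 = 0; roots r_1 = 3, r_2 = -4


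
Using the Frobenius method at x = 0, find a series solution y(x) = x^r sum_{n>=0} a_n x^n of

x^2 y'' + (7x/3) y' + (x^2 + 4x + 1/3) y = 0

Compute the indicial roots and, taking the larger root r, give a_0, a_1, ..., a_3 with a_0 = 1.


Write in Frobenius form y'' + (p(x)/x) y' + (q(x)/x^2) y = 0:
  p(x) = 7/3,  q(x) = x^2 + 4x + 1/3.
Indicial equation: r(r-1) + (7/3) r + (1/3) = 0 -> roots r_1 = -1/3, r_2 = -1.
Take r = r_1 = -1/3. Let y(x) = x^r sum_{n>=0} a_n x^n with a_0 = 1.
Substitute y = x^r sum a_n x^n and match x^{r+n}. The recurrence is
  D(n) a_n + 4 a_{n-1} + 1 a_{n-2} = 0,  where D(n) = (r+n)(r+n-1) + (7/3)(r+n) + (1/3).
  a_n = [-4 a_{n-1} - 1 a_{n-2}] / D(n).
Since the indicial polynomial factors as (r - r_1)(r - r_2), D(n) = (r_1 + n - r_1)(r_1 + n - r_2) = n(n + 2/3).
Evaluating step by step (a_0 = 1):
  n = 1: D(1) = 1(1 + 2/3) = 5/3; numerator = -4(1) = -4; a_1 = (-4)/(5/3) = -12/5
  n = 2: D(2) = 2(2 + 2/3) = 16/3; numerator = -4(-12/5) - 1(1) = 43/5; a_2 = (43/5)/(16/3) = 129/80
  n = 3: D(3) = 3(3 + 2/3) = 11; numerator = -4(129/80) - 1(-12/5) = -81/20; a_3 = (-81/20)/(11) = -81/220

r = -1/3; a_0 = 1; a_1 = -12/5; a_2 = 129/80; a_3 = -81/220


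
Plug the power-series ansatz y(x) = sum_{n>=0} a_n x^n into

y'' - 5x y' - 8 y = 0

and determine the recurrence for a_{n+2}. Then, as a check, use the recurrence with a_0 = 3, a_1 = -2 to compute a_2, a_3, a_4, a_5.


Substitute y = sum_n a_n x^n.
y''(x) has coefficient (n+2)(n+1) a_{n+2} at x^n;
-5 x y'(x) has coefficient -5 n a_n at x^n (shift);
-8 y(x) has coefficient -8 a_n at x^n.
Matching x^n: (n+2)(n+1) a_{n+2} + (-5n - 8) a_n = 0.
Thus a_{n+2} = (5n + 8) / ((n+1)(n+2)) * a_n.

Check with a_0 = 3, a_1 = -2 (apply the recurrence for n = 0, 1, 2, 3): a_0 = 3, a_1 = -2, a_2 = 12, a_3 = -13/3, a_4 = 18, a_5 = -299/60.

a_(n+2) = (5n + 8) / ((n+1)(n+2)) * a_n; check: a_0 = 3, a_1 = -2, a_2 = 12, a_3 = -13/3, a_4 = 18, a_5 = -299/60


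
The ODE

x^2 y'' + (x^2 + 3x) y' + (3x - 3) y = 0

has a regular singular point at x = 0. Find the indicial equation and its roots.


Divide by x^2 to reach normal form y'' + P_1(x) y' + P_2(x) y = 0 with P_1(x) = 1 + 3/x and P_2(x) = 3/x - 3/x^2.
x = 0 is a singular point because the y'-coefficient 1 + 3/x has a pole at x = 0 and the y-coefficient 3/x - 3/x^2 has a pole at x = 0.
It is a regular singular point because x P_1(x) = p(x) = x + 3 and x^2 P_2(x) = q(x) = 3x - 3 are polynomials, hence analytic at x = 0.
p(0) = 3,  q(0) = -3.
Indicial equation: r(r-1) + p(0) r + q(0) = 0, i.e. r^2 + (p(0) - 1) r + q(0) = 0, i.e. r^2 + 2 r - 3 = 0.
Discriminant: (2)^2 - 4(-3) = 16, so r = (-2 ± 4)/2.
Solving: r_1 = 1, r_2 = -3.

indicial: r^2 + 2 r - 3 = 0; roots r_1 = 1, r_2 = -3


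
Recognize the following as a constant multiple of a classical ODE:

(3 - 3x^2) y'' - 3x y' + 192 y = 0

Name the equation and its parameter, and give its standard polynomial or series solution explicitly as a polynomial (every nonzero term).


All three coefficients share the factor 3; dividing through by 3 gives  (1 - x^2) y'' - x y' + 64 y = 0.
This matches the Chebyshev equation (1 - x^2) y'' - x y' + n^2 y = 0 (note the -x y' term, not -2x y') with n^2 = 64, so n = 8; the polynomial solution is T_8(x).
With y = sum_k a_k x^k, matching x^k gives (k+2)(k+1) a_{k+2} = (k^2 - n^2) a_k = (k - 8)(k + 8) a_k. The right side vanishes at k = 8, so the series with the parity of 8 terminates at degree 8.
Standard normalization: leading coefficient of T_n is 2^(n-1), so a_8 = 2^7 = 128. Work downward with a_k = (k+1)(k+2) a_{k+2} / ((k - 8)(k + 8)):
  a_6 = (7)(8)(128) / ((6 - 8)(6 + 8)) = 7168/(-28) = -256
  a_4 = (5)(6)(-256) / ((4 - 8)(4 + 8)) = -7680/(-48) = 160
  a_2 = (3)(4)(160) / ((2 - 8)(2 + 8)) = 1920/(-60) = -32
  a_0 = (1)(2)(-32) / ((0 - 8)(0 + 8)) = -64/(-64) = 1
Hence T_8(x) = 128 x^8 - 256 x^6 + 160 x^4 - 32 x^2 + 1.

T_8(x); series = 128 x^8 - 256 x^6 + 160 x^4 - 32 x^2 + 1


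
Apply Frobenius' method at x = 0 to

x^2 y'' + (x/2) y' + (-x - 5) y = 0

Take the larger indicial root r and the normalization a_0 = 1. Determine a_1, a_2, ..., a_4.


Write in Frobenius form y'' + (p(x)/x) y' + (q(x)/x^2) y = 0:
  p(x) = 1/2,  q(x) = -x - 5.
Indicial equation: r(r-1) + (1/2) r + (-5) = 0 -> roots r_1 = 5/2, r_2 = -2.
Take r = r_1 = 5/2. Let y(x) = x^r sum_{n>=0} a_n x^n with a_0 = 1.
Substitute y = x^r sum a_n x^n and match x^{r+n}. The recurrence is
  D(n) a_n - 1 a_{n-1} = 0,  where D(n) = (r+n)(r+n-1) + (1/2)(r+n) + (-5).
  a_n = 1 / D(n) * a_{n-1}.
Since the indicial polynomial factors as (r - r_1)(r - r_2), D(n) = (r_1 + n - r_1)(r_1 + n - r_2) = n(n + 9/2).
Evaluating step by step (a_0 = 1):
  n = 1: D(1) = 1(1 + 9/2) = 11/2; numerator = 1(1) = 1; a_1 = (1)/(11/2) = 2/11
  n = 2: D(2) = 2(2 + 9/2) = 13; numerator = 1(2/11) = 2/11; a_2 = (2/11)/(13) = 2/143
  n = 3: D(3) = 3(3 + 9/2) = 45/2; numerator = 1(2/143) = 2/143; a_3 = (2/143)/(45/2) = 4/6435
  n = 4: D(4) = 4(4 + 9/2) = 34; numerator = 1(4/6435) = 4/6435; a_4 = (4/6435)/(34) = 2/109395

r = 5/2; a_0 = 1; a_1 = 2/11; a_2 = 2/143; a_3 = 4/6435; a_4 = 2/109395


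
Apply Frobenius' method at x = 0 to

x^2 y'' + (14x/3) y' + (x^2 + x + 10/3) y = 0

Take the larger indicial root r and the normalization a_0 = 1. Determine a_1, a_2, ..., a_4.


Write in Frobenius form y'' + (p(x)/x) y' + (q(x)/x^2) y = 0:
  p(x) = 14/3,  q(x) = x^2 + x + 10/3.
Indicial equation: r(r-1) + (14/3) r + (10/3) = 0 -> roots r_1 = -5/3, r_2 = -2.
Take r = r_1 = -5/3. Let y(x) = x^r sum_{n>=0} a_n x^n with a_0 = 1.
Substitute y = x^r sum a_n x^n and match x^{r+n}. The recurrence is
  D(n) a_n + 1 a_{n-1} + 1 a_{n-2} = 0,  where D(n) = (r+n)(r+n-1) + (14/3)(r+n) + (10/3).
  a_n = [-1 a_{n-1} - 1 a_{n-2}] / D(n).
Since the indicial polynomial factors as (r - r_1)(r - r_2), D(n) = (r_1 + n - r_1)(r_1 + n - r_2) = n(n + 1/3).
Evaluating step by step (a_0 = 1):
  n = 1: D(1) = 1(1 + 1/3) = 4/3; numerator = -1(1) = -1; a_1 = (-1)/(4/3) = -3/4
  n = 2: D(2) = 2(2 + 1/3) = 14/3; numerator = -1(-3/4) - 1(1) = -1/4; a_2 = (-1/4)/(14/3) = -3/56
  n = 3: D(3) = 3(3 + 1/3) = 10; numerator = -1(-3/56) - 1(-3/4) = 45/56; a_3 = (45/56)/(10) = 9/112
  n = 4: D(4) = 4(4 + 1/3) = 52/3; numerator = -1(9/112) - 1(-3/56) = -3/112; a_4 = (-3/112)/(52/3) = -9/5824

r = -5/3; a_0 = 1; a_1 = -3/4; a_2 = -3/56; a_3 = 9/112; a_4 = -9/5824


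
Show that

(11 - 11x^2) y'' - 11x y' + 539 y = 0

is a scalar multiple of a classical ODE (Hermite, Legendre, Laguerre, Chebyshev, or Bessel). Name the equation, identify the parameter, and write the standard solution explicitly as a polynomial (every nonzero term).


All three coefficients share the factor 11; dividing through by 11 gives  (1 - x^2) y'' - x y' + 49 y = 0.
This matches the Chebyshev equation (1 - x^2) y'' - x y' + n^2 y = 0 (note the -x y' term, not -2x y') with n^2 = 49, so n = 7; the polynomial solution is T_7(x).
With y = sum_k a_k x^k, matching x^k gives (k+2)(k+1) a_{k+2} = (k^2 - n^2) a_k = (k - 7)(k + 7) a_k. The right side vanishes at k = 7, so the series with the parity of 7 terminates at degree 7.
Standard normalization: leading coefficient of T_n is 2^(n-1), so a_7 = 2^6 = 64. Work downward with a_k = (k+1)(k+2) a_{k+2} / ((k - 7)(k + 7)):
  a_5 = (6)(7)(64) / ((5 - 7)(5 + 7)) = 2688/(-24) = -112
  a_3 = (4)(5)(-112) / ((3 - 7)(3 + 7)) = -2240/(-40) = 56
  a_1 = (2)(3)(56) / ((1 - 7)(1 + 7)) = 336/(-48) = -7
Hence T_7(x) = 64 x^7 - 112 x^5 + 56 x^3 - 7 x.

T_7(x); series = 64 x^7 - 112 x^5 + 56 x^3 - 7 x


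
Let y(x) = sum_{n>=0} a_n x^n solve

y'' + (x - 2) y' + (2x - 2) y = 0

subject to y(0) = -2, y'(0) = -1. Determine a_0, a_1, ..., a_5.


Ansatz: y(x) = sum_{n>=0} a_n x^n, so y'(x) = sum_{n>=1} n a_n x^(n-1) and y''(x) = sum_{n>=2} n(n-1) a_n x^(n-2).
Substitute into P(x) y'' + Q(x) y' + R(x) y = 0 with P(x) = 1, Q(x) = x - 2, R(x) = 2x - 2, and match powers of x.
Initial conditions: a_0 = -2, a_1 = -1.
Setting the coefficient of each power of x to zero and solving order by order (substituting the coefficients already found):
  x^0: 2 a_2 - 2 a_1 - 2 a_0 = 0  ->  2 a_2 = 2 a_1 + 2 a_0 = -6  ->  a_2 = -3
  x^1: 6 a_3 - 4 a_2 - a_1 + 2 a_0 = 0  ->  6 a_3 = 4 a_2 + a_1 - 2 a_0 = -9  ->  a_3 = -3/2
  x^2: 12 a_4 - 6 a_3 + 2 a_1 = 0  ->  12 a_4 = 6 a_3 - 2 a_1 = -7  ->  a_4 = -7/12
  x^3: 20 a_5 - 8 a_4 + a_3 + 2 a_2 = 0  ->  20 a_5 = 8 a_4 - a_3 - 2 a_2 = 17/6  ->  a_5 = 17/120
Truncated series: y(x) = -2 - x - 3 x^2 - (3/2) x^3 - (7/12) x^4 + (17/120) x^5 + O(x^6).

a_0 = -2; a_1 = -1; a_2 = -3; a_3 = -3/2; a_4 = -7/12; a_5 = 17/120


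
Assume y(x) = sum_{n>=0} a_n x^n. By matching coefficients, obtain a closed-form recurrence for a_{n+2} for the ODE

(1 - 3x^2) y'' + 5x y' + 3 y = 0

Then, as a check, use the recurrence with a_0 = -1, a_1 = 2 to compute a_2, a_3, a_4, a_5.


Substitute y = sum_n a_n x^n.
(1 - 3 x^2) y'' contributes (n+2)(n+1) a_{n+2} - 3 n(n-1) a_n at x^n.
5 x y'(x) contributes 5 n a_n at x^n.
3 y(x) contributes 3 a_n at x^n.
Matching x^n: (n+2)(n+1) a_{n+2} + (-3 n(n-1) + 5 n + 3) a_n = 0.
Thus a_{n+2} = (3 n(n-1) - 5 n - 3) / ((n+1)(n+2)) * a_n.

Check with a_0 = -1, a_1 = 2 (apply the recurrence for n = 0, 1, 2, 3): a_0 = -1, a_1 = 2, a_2 = 3/2, a_3 = -8/3, a_4 = -7/8, a_5 = 0.

a_(n+2) = (3 n(n-1) - 5 n - 3) / ((n+1)(n+2)) * a_n; check: a_0 = -1, a_1 = 2, a_2 = 3/2, a_3 = -8/3, a_4 = -7/8, a_5 = 0


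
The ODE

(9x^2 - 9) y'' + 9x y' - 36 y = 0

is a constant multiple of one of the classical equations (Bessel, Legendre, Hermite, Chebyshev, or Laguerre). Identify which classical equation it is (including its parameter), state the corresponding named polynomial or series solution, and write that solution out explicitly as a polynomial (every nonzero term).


All three coefficients share the factor -9; dividing through by -9 gives  (1 - x^2) y'' - x y' + 4 y = 0.
This matches the Chebyshev equation (1 - x^2) y'' - x y' + n^2 y = 0 (note the -x y' term, not -2x y') with n^2 = 4, so n = 2; the polynomial solution is T_2(x).
With y = sum_k a_k x^k, matching x^k gives (k+2)(k+1) a_{k+2} = (k^2 - n^2) a_k = (k - 2)(k + 2) a_k. The right side vanishes at k = 2, so the series with the parity of 2 terminates at degree 2.
Standard normalization: leading coefficient of T_n is 2^(n-1), so a_2 = 2^1 = 2. Work downward with a_k = (k+1)(k+2) a_{k+2} / ((k - 2)(k + 2)):
  a_0 = (1)(2)(2) / ((0 - 2)(0 + 2)) = 4/(-4) = -1
Hence T_2(x) = 2 x^2 - 1.

T_2(x); series = 2 x^2 - 1


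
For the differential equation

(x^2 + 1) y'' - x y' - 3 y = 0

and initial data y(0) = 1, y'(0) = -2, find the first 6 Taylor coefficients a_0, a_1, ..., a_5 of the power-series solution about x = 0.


Ansatz: y(x) = sum_{n>=0} a_n x^n, so y'(x) = sum_{n>=1} n a_n x^(n-1) and y''(x) = sum_{n>=2} n(n-1) a_n x^(n-2).
Substitute into P(x) y'' + Q(x) y' + R(x) y = 0 with P(x) = x^2 + 1, Q(x) = -x, R(x) = -3, and match powers of x.
Initial conditions: a_0 = 1, a_1 = -2.
Setting the coefficient of each power of x to zero and solving order by order (substituting the coefficients already found):
  x^0: 2 a_2 - 3 a_0 = 0  ->  2 a_2 = 3 a_0 = 3  ->  a_2 = 3/2
  x^1: 6 a_3 - 4 a_1 = 0  ->  6 a_3 = 4 a_1 = -8  ->  a_3 = -4/3
  x^2: 12 a_4 - 3 a_2 = 0  ->  12 a_4 = 3 a_2 = 9/2  ->  a_4 = 3/8
  x^3: 20 a_5 = 0  ->  a_5 = 0
Truncated series: y(x) = 1 - 2 x + (3/2) x^2 - (4/3) x^3 + (3/8) x^4 + O(x^6).

a_0 = 1; a_1 = -2; a_2 = 3/2; a_3 = -4/3; a_4 = 3/8; a_5 = 0


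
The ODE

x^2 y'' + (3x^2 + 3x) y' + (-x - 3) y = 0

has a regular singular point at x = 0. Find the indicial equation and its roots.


Divide by x^2 to reach normal form y'' + P_1(x) y' + P_2(x) y = 0 with P_1(x) = 3 + 3/x and P_2(x) = -1/x - 3/x^2.
x = 0 is a singular point because the y'-coefficient 3 + 3/x has a pole at x = 0 and the y-coefficient -1/x - 3/x^2 has a pole at x = 0.
It is a regular singular point because x P_1(x) = p(x) = 3x + 3 and x^2 P_2(x) = q(x) = -x - 3 are polynomials, hence analytic at x = 0.
p(0) = 3,  q(0) = -3.
Indicial equation: r(r-1) + p(0) r + q(0) = 0, i.e. r^2 + (p(0) - 1) r + q(0) = 0, i.e. r^2 + 2 r - 3 = 0.
Discriminant: (2)^2 - 4(-3) = 16, so r = (-2 ± 4)/2.
Solving: r_1 = 1, r_2 = -3.

indicial: r^2 + 2 r - 3 = 0; roots r_1 = 1, r_2 = -3


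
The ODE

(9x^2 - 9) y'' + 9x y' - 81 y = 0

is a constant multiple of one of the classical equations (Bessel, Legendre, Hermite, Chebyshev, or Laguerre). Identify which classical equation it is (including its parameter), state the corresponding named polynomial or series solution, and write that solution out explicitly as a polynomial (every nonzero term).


All three coefficients share the factor -9; dividing through by -9 gives  (1 - x^2) y'' - x y' + 9 y = 0.
This matches the Chebyshev equation (1 - x^2) y'' - x y' + n^2 y = 0 (note the -x y' term, not -2x y') with n^2 = 9, so n = 3; the polynomial solution is T_3(x).
With y = sum_k a_k x^k, matching x^k gives (k+2)(k+1) a_{k+2} = (k^2 - n^2) a_k = (k - 3)(k + 3) a_k. The right side vanishes at k = 3, so the series with the parity of 3 terminates at degree 3.
Standard normalization: leading coefficient of T_n is 2^(n-1), so a_3 = 2^2 = 4. Work downward with a_k = (k+1)(k+2) a_{k+2} / ((k - 3)(k + 3)):
  a_1 = (2)(3)(4) / ((1 - 3)(1 + 3)) = 24/(-8) = -3
Hence T_3(x) = 4 x^3 - 3 x.

T_3(x); series = 4 x^3 - 3 x


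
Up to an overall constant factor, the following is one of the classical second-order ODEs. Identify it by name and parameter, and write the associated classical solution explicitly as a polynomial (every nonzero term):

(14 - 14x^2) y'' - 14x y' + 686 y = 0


All three coefficients share the factor 14; dividing through by 14 gives  (1 - x^2) y'' - x y' + 49 y = 0.
This matches the Chebyshev equation (1 - x^2) y'' - x y' + n^2 y = 0 (note the -x y' term, not -2x y') with n^2 = 49, so n = 7; the polynomial solution is T_7(x).
With y = sum_k a_k x^k, matching x^k gives (k+2)(k+1) a_{k+2} = (k^2 - n^2) a_k = (k - 7)(k + 7) a_k. The right side vanishes at k = 7, so the series with the parity of 7 terminates at degree 7.
Standard normalization: leading coefficient of T_n is 2^(n-1), so a_7 = 2^6 = 64. Work downward with a_k = (k+1)(k+2) a_{k+2} / ((k - 7)(k + 7)):
  a_5 = (6)(7)(64) / ((5 - 7)(5 + 7)) = 2688/(-24) = -112
  a_3 = (4)(5)(-112) / ((3 - 7)(3 + 7)) = -2240/(-40) = 56
  a_1 = (2)(3)(56) / ((1 - 7)(1 + 7)) = 336/(-48) = -7
Hence T_7(x) = 64 x^7 - 112 x^5 + 56 x^3 - 7 x.

T_7(x); series = 64 x^7 - 112 x^5 + 56 x^3 - 7 x


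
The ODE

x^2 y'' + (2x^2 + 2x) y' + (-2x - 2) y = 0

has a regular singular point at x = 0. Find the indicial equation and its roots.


Divide by x^2 to reach normal form y'' + P_1(x) y' + P_2(x) y = 0 with P_1(x) = 2 + 2/x and P_2(x) = -2/x - 2/x^2.
x = 0 is a singular point because the y'-coefficient 2 + 2/x has a pole at x = 0 and the y-coefficient -2/x - 2/x^2 has a pole at x = 0.
It is a regular singular point because x P_1(x) = p(x) = 2x + 2 and x^2 P_2(x) = q(x) = -2x - 2 are polynomials, hence analytic at x = 0.
p(0) = 2,  q(0) = -2.
Indicial equation: r(r-1) + p(0) r + q(0) = 0, i.e. r^2 + (p(0) - 1) r + q(0) = 0, i.e. r^2 + 1 r - 2 = 0.
Discriminant: (1)^2 - 4(-2) = 9, so r = (-1 ± 3)/2.
Solving: r_1 = 1, r_2 = -2.

indicial: r^2 + 1 r - 2 = 0; roots r_1 = 1, r_2 = -2


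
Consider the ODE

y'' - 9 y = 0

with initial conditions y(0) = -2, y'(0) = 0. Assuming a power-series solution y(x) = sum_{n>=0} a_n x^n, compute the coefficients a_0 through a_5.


Ansatz: y(x) = sum_{n>=0} a_n x^n, so y'(x) = sum_{n>=1} n a_n x^(n-1) and y''(x) = sum_{n>=2} n(n-1) a_n x^(n-2).
Substitute into P(x) y'' + Q(x) y' + R(x) y = 0 with P(x) = 1, Q(x) = 0, R(x) = -9, and match powers of x.
Initial conditions: a_0 = -2, a_1 = 0.
Setting the coefficient of each power of x to zero and solving order by order (substituting the coefficients already found):
  x^0: 2 a_2 - 9 a_0 = 0  ->  2 a_2 = 9 a_0 = -18  ->  a_2 = -9
  x^1: 6 a_3 - 9 a_1 = 0  ->  6 a_3 = 9 a_1 = 0  ->  a_3 = 0
  x^2: 12 a_4 - 9 a_2 = 0  ->  12 a_4 = 9 a_2 = -81  ->  a_4 = -27/4
  x^3: 20 a_5 - 9 a_3 = 0  ->  20 a_5 = 9 a_3 = 0  ->  a_5 = 0
Truncated series: y(x) = -2 - 9 x^2 - (27/4) x^4 + O(x^6).

a_0 = -2; a_1 = 0; a_2 = -9; a_3 = 0; a_4 = -27/4; a_5 = 0


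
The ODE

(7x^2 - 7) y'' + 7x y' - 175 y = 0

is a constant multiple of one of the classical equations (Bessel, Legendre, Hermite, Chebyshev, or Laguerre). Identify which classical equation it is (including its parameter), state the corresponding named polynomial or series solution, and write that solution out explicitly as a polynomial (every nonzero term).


All three coefficients share the factor -7; dividing through by -7 gives  (1 - x^2) y'' - x y' + 25 y = 0.
This matches the Chebyshev equation (1 - x^2) y'' - x y' + n^2 y = 0 (note the -x y' term, not -2x y') with n^2 = 25, so n = 5; the polynomial solution is T_5(x).
With y = sum_k a_k x^k, matching x^k gives (k+2)(k+1) a_{k+2} = (k^2 - n^2) a_k = (k - 5)(k + 5) a_k. The right side vanishes at k = 5, so the series with the parity of 5 terminates at degree 5.
Standard normalization: leading coefficient of T_n is 2^(n-1), so a_5 = 2^4 = 16. Work downward with a_k = (k+1)(k+2) a_{k+2} / ((k - 5)(k + 5)):
  a_3 = (4)(5)(16) / ((3 - 5)(3 + 5)) = 320/(-16) = -20
  a_1 = (2)(3)(-20) / ((1 - 5)(1 + 5)) = -120/(-24) = 5
Hence T_5(x) = 16 x^5 - 20 x^3 + 5 x.

T_5(x); series = 16 x^5 - 20 x^3 + 5 x


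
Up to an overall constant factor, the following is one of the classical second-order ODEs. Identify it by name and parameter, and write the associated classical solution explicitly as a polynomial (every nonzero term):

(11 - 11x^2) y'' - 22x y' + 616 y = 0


All three coefficients share the factor 11; dividing through by 11 gives  (1 - x^2) y'' - 2x y' + 56 y = 0.
This matches the Legendre equation (1 - x^2) y'' - 2x y' + n(n+1) y = 0 (note the -2x y' term) with n(n+1) = 56, so n = 7; the polynomial solution is P_7(x).
With y = sum_k a_k x^k, matching x^k gives (k+2)(k+1) a_{k+2} = [k(k+1) - n(n+1)] a_k = (k - 7)(k + 8) a_k. The right side vanishes at k = 7, so the series with the parity of 7 terminates at degree 7.
Standard normalization (P_n(1) = 1): leading coefficient (2n)!/(2^n (n!)^2) = 87178291200/(128*25401600) = 429/16, so a_7 = 429/16. Work downward with a_k = (k+1)(k+2) a_{k+2} / ((k - 7)(k + 8)):
  a_5 = (6)(7)(429/16) / ((5 - 7)(5 + 8)) = (9009/8)/(-26) = -693/16
  a_3 = (4)(5)(-693/16) / ((3 - 7)(3 + 8)) = (-3465/4)/(-44) = 315/16
  a_1 = (2)(3)(315/16) / ((1 - 7)(1 + 8)) = (945/8)/(-54) = -35/16
Hence P_7(x) = 429 x^7/16 - 693 x^5/16 + 315 x^3/16 - 35 x/16.

P_7(x); series = 429 x^7/16 - 693 x^5/16 + 315 x^3/16 - 35 x/16


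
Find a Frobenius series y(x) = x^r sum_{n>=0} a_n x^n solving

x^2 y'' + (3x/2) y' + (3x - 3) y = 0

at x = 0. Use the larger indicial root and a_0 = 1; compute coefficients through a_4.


Write in Frobenius form y'' + (p(x)/x) y' + (q(x)/x^2) y = 0:
  p(x) = 3/2,  q(x) = 3x - 3.
Indicial equation: r(r-1) + (3/2) r + (-3) = 0 -> roots r_1 = 3/2, r_2 = -2.
Take r = r_1 = 3/2. Let y(x) = x^r sum_{n>=0} a_n x^n with a_0 = 1.
Substitute y = x^r sum a_n x^n and match x^{r+n}. The recurrence is
  D(n) a_n + 3 a_{n-1} = 0,  where D(n) = (r+n)(r+n-1) + (3/2)(r+n) + (-3).
  a_n = -3 / D(n) * a_{n-1}.
Since the indicial polynomial factors as (r - r_1)(r - r_2), D(n) = (r_1 + n - r_1)(r_1 + n - r_2) = n(n + 7/2).
Evaluating step by step (a_0 = 1):
  n = 1: D(1) = 1(1 + 7/2) = 9/2; numerator = -3(1) = -3; a_1 = (-3)/(9/2) = -2/3
  n = 2: D(2) = 2(2 + 7/2) = 11; numerator = -3(-2/3) = 2; a_2 = (2)/(11) = 2/11
  n = 3: D(3) = 3(3 + 7/2) = 39/2; numerator = -3(2/11) = -6/11; a_3 = (-6/11)/(39/2) = -4/143
  n = 4: D(4) = 4(4 + 7/2) = 30; numerator = -3(-4/143) = 12/143; a_4 = (12/143)/(30) = 2/715

r = 3/2; a_0 = 1; a_1 = -2/3; a_2 = 2/11; a_3 = -4/143; a_4 = 2/715


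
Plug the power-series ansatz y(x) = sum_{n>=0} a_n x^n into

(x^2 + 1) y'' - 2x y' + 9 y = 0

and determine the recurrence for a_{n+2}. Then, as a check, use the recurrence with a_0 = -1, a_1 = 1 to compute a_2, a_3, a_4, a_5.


Substitute y = sum_n a_n x^n.
(1 + 1 x^2) y'' contributes (n+2)(n+1) a_{n+2} + n(n-1) a_n at x^n.
-2 x y'(x) contributes -2 n a_n at x^n.
9 y(x) contributes 9 a_n at x^n.
Matching x^n: (n+2)(n+1) a_{n+2} + (n(n-1) - 2 n + 9) a_n = 0.
Thus a_{n+2} = (-n(n-1) + 2 n - 9) / ((n+1)(n+2)) * a_n.

Check with a_0 = -1, a_1 = 1 (apply the recurrence for n = 0, 1, 2, 3): a_0 = -1, a_1 = 1, a_2 = 9/2, a_3 = -7/6, a_4 = -21/8, a_5 = 21/40.

a_(n+2) = (-n(n-1) + 2 n - 9) / ((n+1)(n+2)) * a_n; check: a_0 = -1, a_1 = 1, a_2 = 9/2, a_3 = -7/6, a_4 = -21/8, a_5 = 21/40


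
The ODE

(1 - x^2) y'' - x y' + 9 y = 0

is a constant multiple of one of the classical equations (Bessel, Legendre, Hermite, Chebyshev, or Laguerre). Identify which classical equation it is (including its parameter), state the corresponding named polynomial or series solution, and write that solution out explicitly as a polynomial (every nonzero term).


The equation is already in a standard form:  (1 - x^2) y'' - x y' + 9 y = 0.
This matches the Chebyshev equation (1 - x^2) y'' - x y' + n^2 y = 0 (note the -x y' term, not -2x y') with n^2 = 9, so n = 3; the polynomial solution is T_3(x).
With y = sum_k a_k x^k, matching x^k gives (k+2)(k+1) a_{k+2} = (k^2 - n^2) a_k = (k - 3)(k + 3) a_k. The right side vanishes at k = 3, so the series with the parity of 3 terminates at degree 3.
Standard normalization: leading coefficient of T_n is 2^(n-1), so a_3 = 2^2 = 4. Work downward with a_k = (k+1)(k+2) a_{k+2} / ((k - 3)(k + 3)):
  a_1 = (2)(3)(4) / ((1 - 3)(1 + 3)) = 24/(-8) = -3
Hence T_3(x) = 4 x^3 - 3 x.

T_3(x); series = 4 x^3 - 3 x


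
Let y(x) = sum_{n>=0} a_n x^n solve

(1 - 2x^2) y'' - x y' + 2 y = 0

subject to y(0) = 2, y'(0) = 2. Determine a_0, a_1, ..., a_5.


Ansatz: y(x) = sum_{n>=0} a_n x^n, so y'(x) = sum_{n>=1} n a_n x^(n-1) and y''(x) = sum_{n>=2} n(n-1) a_n x^(n-2).
Substitute into P(x) y'' + Q(x) y' + R(x) y = 0 with P(x) = 1 - 2x^2, Q(x) = -x, R(x) = 2, and match powers of x.
Initial conditions: a_0 = 2, a_1 = 2.
Setting the coefficient of each power of x to zero and solving order by order (substituting the coefficients already found):
  x^0: 2 a_2 + 2 a_0 = 0  ->  2 a_2 = -2 a_0 = -4  ->  a_2 = -2
  x^1: 6 a_3 + a_1 = 0  ->  6 a_3 = -a_1 = -2  ->  a_3 = -1/3
  x^2: 12 a_4 - 4 a_2 = 0  ->  12 a_4 = 4 a_2 = -8  ->  a_4 = -2/3
  x^3: 20 a_5 - 13 a_3 = 0  ->  20 a_5 = 13 a_3 = -13/3  ->  a_5 = -13/60
Truncated series: y(x) = 2 + 2 x - 2 x^2 - (1/3) x^3 - (2/3) x^4 - (13/60) x^5 + O(x^6).

a_0 = 2; a_1 = 2; a_2 = -2; a_3 = -1/3; a_4 = -2/3; a_5 = -13/60


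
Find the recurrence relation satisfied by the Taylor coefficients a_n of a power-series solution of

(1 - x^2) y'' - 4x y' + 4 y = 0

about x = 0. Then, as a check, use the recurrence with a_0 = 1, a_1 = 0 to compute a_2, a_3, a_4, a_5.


Substitute y = sum_n a_n x^n.
(1 - 1 x^2) y'' contributes (n+2)(n+1) a_{n+2} - n(n-1) a_n at x^n.
-4 x y'(x) contributes -4 n a_n at x^n.
4 y(x) contributes 4 a_n at x^n.
Matching x^n: (n+2)(n+1) a_{n+2} + (-n(n-1) - 4 n + 4) a_n = 0.
Thus a_{n+2} = (n(n-1) + 4 n - 4) / ((n+1)(n+2)) * a_n.

Check with a_0 = 1, a_1 = 0 (apply the recurrence for n = 0, 1, 2, 3): a_0 = 1, a_1 = 0, a_2 = -2, a_3 = 0, a_4 = -1, a_5 = 0.

a_(n+2) = (n(n-1) + 4 n - 4) / ((n+1)(n+2)) * a_n; check: a_0 = 1, a_1 = 0, a_2 = -2, a_3 = 0, a_4 = -1, a_5 = 0


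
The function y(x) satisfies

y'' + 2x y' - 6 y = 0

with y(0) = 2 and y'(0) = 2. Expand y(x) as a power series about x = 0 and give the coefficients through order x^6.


Ansatz: y(x) = sum_{n>=0} a_n x^n, so y'(x) = sum_{n>=1} n a_n x^(n-1) and y''(x) = sum_{n>=2} n(n-1) a_n x^(n-2).
Substitute into P(x) y'' + Q(x) y' + R(x) y = 0 with P(x) = 1, Q(x) = 2x, R(x) = -6, and match powers of x.
Initial conditions: a_0 = 2, a_1 = 2.
Setting the coefficient of each power of x to zero and solving order by order (substituting the coefficients already found):
  x^0: 2 a_2 - 6 a_0 = 0  ->  2 a_2 = 6 a_0 = 12  ->  a_2 = 6
  x^1: 6 a_3 - 4 a_1 = 0  ->  6 a_3 = 4 a_1 = 8  ->  a_3 = 4/3
  x^2: 12 a_4 - 2 a_2 = 0  ->  12 a_4 = 2 a_2 = 12  ->  a_4 = 1
  x^3: 20 a_5 = 0  ->  a_5 = 0
  x^4: 30 a_6 + 2 a_4 = 0  ->  30 a_6 = -2 a_4 = -2  ->  a_6 = -1/15
Truncated series: y(x) = 2 + 2 x + 6 x^2 + (4/3) x^3 + x^4 - (1/15) x^6 + O(x^7).

a_0 = 2; a_1 = 2; a_2 = 6; a_3 = 4/3; a_4 = 1; a_5 = 0; a_6 = -1/15


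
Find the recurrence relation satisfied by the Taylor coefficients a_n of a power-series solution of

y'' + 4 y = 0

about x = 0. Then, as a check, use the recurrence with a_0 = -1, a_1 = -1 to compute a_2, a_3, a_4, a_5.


Substitute y = sum_n a_n x^n into y'' + (const) y = 0.
y''(x) = sum_{n>=0} (n+2)(n+1) a_{n+2} x^n.
The ODE becomes sum_n [(n+2)(n+1) a_{n+2} + 4 a_n] x^n = 0.
Setting each coefficient to zero gives the recurrence:
  (n+2)(n+1) a_{n+2} + 4 a_n = 0,
  a_{n+2} = -4 / ((n+1)(n+2)) a_n.

Check with a_0 = -1, a_1 = -1 (apply the recurrence for n = 0, 1, 2, 3): a_0 = -1, a_1 = -1, a_2 = 2, a_3 = 2/3, a_4 = -2/3, a_5 = -2/15.

a_{n+2} = -4/((n+1)(n+2)) * a_n; check: a_0 = -1, a_1 = -1, a_2 = 2, a_3 = 2/3, a_4 = -2/3, a_5 = -2/15


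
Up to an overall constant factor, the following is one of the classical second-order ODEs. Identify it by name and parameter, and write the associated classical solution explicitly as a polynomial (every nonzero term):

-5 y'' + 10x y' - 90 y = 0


All three coefficients share the factor -5; dividing through by -5 gives  y'' - 2x y' + 18 y = 0.
This matches the Hermite equation y'' - 2x y' + 2n y = 0 with 2n = 18, so n = 9; the polynomial solution is H_9(x).
With y = sum_k a_k x^k, matching x^k gives (k+2)(k+1) a_{k+2} = 2(k - n) a_k = 2(k - 9) a_k. The right side vanishes at k = 9, so the series with the parity of 9 terminates at degree 9.
Standard normalization: leading coefficient of H_n is 2^n, so a_9 = 2^9 = 512. Work downward with a_k = (k+1)(k+2) a_{k+2} / (2(k - n)):
  a_7 = (8)(9)(512) / (2(7 - 9)) = 36864/(-4) = -9216
  a_5 = (6)(7)(-9216) / (2(5 - 9)) = -387072/(-8) = 48384
  a_3 = (4)(5)(48384) / (2(3 - 9)) = 967680/(-12) = -80640
  a_1 = (2)(3)(-80640) / (2(1 - 9)) = -483840/(-16) = 30240
Hence H_9(x) = 512 x^9 - 9216 x^7 + 48384 x^5 - 80640 x^3 + 30240 x.

H_9(x); series = 512 x^9 - 9216 x^7 + 48384 x^5 - 80640 x^3 + 30240 x
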